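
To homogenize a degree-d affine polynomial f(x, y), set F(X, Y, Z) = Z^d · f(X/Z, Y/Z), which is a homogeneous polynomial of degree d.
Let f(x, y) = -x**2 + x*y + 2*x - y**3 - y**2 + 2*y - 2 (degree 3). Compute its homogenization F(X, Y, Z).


F(X, Y, Z) = -X**2*Z + X*Y*Z + 2*X*Z**2 - Y**3 - Y**2*Z + 2*Y*Z**2 - 2*Z**3

deg(f) = 3.
Substitute x = X/Z, y = Y/Z into f, then multiply by Z^3.
  monomial -1·x^2·y^0 ↦ -1·X^2·Y^0·Z^1.
  monomial 1·x^1·y^1 ↦ 1·X^1·Y^1·Z^1.
  monomial 2·x^1·y^0 ↦ 2·X^1·Y^0·Z^2.
  monomial -1·x^0·y^3 ↦ -1·X^0·Y^3·Z^0.
  monomial -1·x^0·y^2 ↦ -1·X^0·Y^2·Z^1.
  monomial 2·x^0·y^1 ↦ 2·X^0·Y^1·Z^2.
  monomial -2·x^0·y^0 ↦ -2·X^0·Y^0·Z^3.
Collecting: F(X, Y, Z) = -X**2*Z + X*Y*Z + 2*X*Z**2 - Y**3 - Y**2*Z + 2*Y*Z**2 - 2*Z**3.


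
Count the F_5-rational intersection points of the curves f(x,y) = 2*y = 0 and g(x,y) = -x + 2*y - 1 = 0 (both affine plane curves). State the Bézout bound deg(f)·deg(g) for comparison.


Common zeros: {(4, 0)}; count = 1; Bézout bound = 1.

deg(f) = 1, deg(g) = 1, so Bézout bound = 1.
Scan x ∈ F_5. For each x, list the y ∈ F_5 with f(x, y) ≡ 0 and those with g(x, y) ≡ 0 (mod 5); the common zeros in that column are the intersection.
  x = 0: f ≡ 0 at y ∈ {0}; g ≡ 0 at y ∈ {3}; common: ∅.
  x = 1: f ≡ 0 at y ∈ {0}; g ≡ 0 at y ∈ {1}; common: ∅.
  x = 2: f ≡ 0 at y ∈ {0}; g ≡ 0 at y ∈ {4}; common: ∅.
  x = 3: f ≡ 0 at y ∈ {0}; g ≡ 0 at y ∈ {2}; common: ∅.
  x = 4: f ≡ 0 at y ∈ {0}; g ≡ 0 at y ∈ {0}; common: {0}.
Collecting: common zeros = {(4, 0)}, so the count is 1.
Comparison with the Bézout bound: 1 ≤ 1 = deg(f)·deg(g), as expected for curves with no common component (the bound is attained).


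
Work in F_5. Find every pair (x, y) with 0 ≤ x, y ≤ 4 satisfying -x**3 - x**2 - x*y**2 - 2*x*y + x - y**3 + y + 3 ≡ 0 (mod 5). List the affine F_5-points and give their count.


Affine F_5-points: {(2, 4), (3, 0), (3, 2), (4, 1)}; count = 4.

For each of the 25 pairs (x, y) ∈ F_5², evaluate f(x, y) mod 5. Record the zeros.
  x = 0: [0↦3, 1↦3, 2↦2, 3↦4, 4↦3]  zeros at y ∈ ∅
  x = 1: [0↦2, 1↦4, 2↦3, 3↦3, 4↦3]  zeros at y ∈ ∅
  x = 2: [0↦3, 1↦2, 2↦1, 3↦4, 4↦0]  zeros at y ∈ {4}
  x = 3: [0↦0, 1↦1, 2↦0, 3↦1, 4↦3]  zeros at y ∈ {0, 2}
  x = 4: [0↦2, 1↦0, 2↦4, 3↦3, 4↦1]  zeros at y ∈ {1}
Collecting zeros: affine points = {(2, 4), (3, 0), (3, 2), (4, 1)}.
Total count |C(F_5)_aff| = 4.


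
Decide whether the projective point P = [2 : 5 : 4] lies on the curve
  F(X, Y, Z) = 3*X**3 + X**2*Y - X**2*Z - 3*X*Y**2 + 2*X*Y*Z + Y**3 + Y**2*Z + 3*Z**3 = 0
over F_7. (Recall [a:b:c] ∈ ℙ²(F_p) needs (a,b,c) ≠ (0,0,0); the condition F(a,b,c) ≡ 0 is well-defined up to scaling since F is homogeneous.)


F(2,5,4) ≡ 4 (mod 7); P is NOT on the curve.

Evaluate F(2, 5, 4) term-by-term (mod 7).
  3*X**3 ↦ 3·8·1·1 = 24
  X**2*Y ↦ 1·4·5·1 = 20
  -X**2*Z ↦ -1·4·1·4 = -16
  -3*X*Y**2 ↦ -3·2·25·1 = -150
  2*X*Y*Z ↦ 2·2·5·4 = 80
  Y**3 ↦ 1·1·125·1 = 125
  Y**2*Z ↦ 1·1·25·4 = 100
  3*Z**3 ↦ 3·1·1·64 = 192
Sum: F(2, 5, 4) = (24) + (20) + (-16) + (-150) + (80) + (125) + (100) + (192) = 375.
Reducing mod 7: 375 ≡ 4 (mod 7).
Since F(a, b, c) ≡ 4 ≠ 0 (mod 7), P does NOT lie on the curve.


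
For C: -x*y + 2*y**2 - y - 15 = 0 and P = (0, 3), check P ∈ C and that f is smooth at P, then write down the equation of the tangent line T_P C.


Tangent line at P: -3*x + 11*y - 33 = 0.

Step 1: f(0, 3) = 0, so P lies on C.
Step 2: partial derivatives
  f_x(x, y) = -y, f_y(x, y) = -x + 4*y - 1.
  f_x(P) = -3, f_y(P) = 11 (gradient nonzero, so P is smooth).
Step 3: tangent line at P: -3·(x − 0) + 11·(y − 3) = 0.
Expanding: -3*x + 11*y - 33 = 0.


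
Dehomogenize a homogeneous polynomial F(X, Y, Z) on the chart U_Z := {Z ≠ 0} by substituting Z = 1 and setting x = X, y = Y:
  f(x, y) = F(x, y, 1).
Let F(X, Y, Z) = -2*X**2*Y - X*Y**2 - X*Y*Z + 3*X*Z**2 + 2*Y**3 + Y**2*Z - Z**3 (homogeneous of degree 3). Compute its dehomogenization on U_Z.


f(x, y) = -2*x**2*y - x*y**2 - x*y + 3*x + 2*y**3 + y**2 - 1

On U_Z we set Z = 1. Each monomial c·X^i·Y^j·Z^k in F becomes c·x^i·y^j·1^k = c·x^i·y^j.
Substituting Z = 1: F(X, Y, 1) = -2*x**2*y - x*y**2 - x*y + 3*x + 2*y**3 + y**2 - 1.
Note: deg(f) ≤ deg(F) = 3; strict inequality happens when F is divisible by Z (lost terms).


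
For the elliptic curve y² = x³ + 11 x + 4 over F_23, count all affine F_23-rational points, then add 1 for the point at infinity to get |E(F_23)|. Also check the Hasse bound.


Affine points = {(0, 2), (0, 21), (1, 4), (1, 19), (3, 8), (3, 15), (5, 0), (8, 11), (8, 12), (9, 2), (9, 21), (12, 1), (12, 22), (14, 2), (14, 21), (15, 5), (15, 18), (18, 10), (18, 13), (20, 6), (20, 17)}; affine count = 21; |E(F_23)| = 22.

Discriminant check: Δ ∝ 4a³ + 27b² = 4·11³ + 27·4² = 4·1331 + 27·16 ≡ 6 (mod 23). Nonzero ⇒ E is nonsingular.
For each x ∈ F_23, compute rhs = x³ + 11·x + 4 mod 23, then count y ∈ F_23 with y² ≡ rhs.
  x = 0: rhs = 4, matching y values: 2, 21 (2 points).
  x = 1: rhs = 16, matching y values: 4, 19 (2 points).
  x = 2: rhs = 11, matching y values: none (0 points).
  x = 3: rhs = 18, matching y values: 8, 15 (2 points).
  x = 4: rhs = 20, matching y values: none (0 points).
  x = 5: rhs = 0, matching y values: 0 (1 points).
  x = 6: rhs = 10, matching y values: none (0 points).
  x = 7: rhs = 10, matching y values: none (0 points).
  x = 8: rhs = 6, matching y values: 11, 12 (2 points).
  x = 9: rhs = 4, matching y values: 2, 21 (2 points).
  x = 10: rhs = 10, matching y values: none (0 points).
  x = 11: rhs = 7, matching y values: none (0 points).
  x = 12: rhs = 1, matching y values: 1, 22 (2 points).
  x = 13: rhs = 21, matching y values: none (0 points).
  x = 14: rhs = 4, matching y values: 2, 21 (2 points).
  x = 15: rhs = 2, matching y values: 5, 18 (2 points).
  x = 16: rhs = 21, matching y values: none (0 points).
  x = 17: rhs = 21, matching y values: none (0 points).
  x = 18: rhs = 8, matching y values: 10, 13 (2 points).
  x = 19: rhs = 11, matching y values: none (0 points).
  x = 20: rhs = 13, matching y values: 6, 17 (2 points).
  x = 21: rhs = 20, matching y values: none (0 points).
  x = 22: rhs = 15, matching y values: none (0 points).
Total affine count: 21.
Full point count |E(F_23)| = 21 + 1 = 22.
Hasse bound: |22 − (23+1)| = |-2| = 2 ≤ 2√23 ≈ 9.5917 ✓.


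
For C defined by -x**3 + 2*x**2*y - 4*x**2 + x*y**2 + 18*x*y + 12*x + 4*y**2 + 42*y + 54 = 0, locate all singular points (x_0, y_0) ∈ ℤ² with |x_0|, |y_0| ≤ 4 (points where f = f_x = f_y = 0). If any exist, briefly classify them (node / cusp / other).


Singular points: {(-3, -3)}; classification: node.

Compute partial derivatives:
  f_x = -3*x**2 + 4*x*y - 8*x + y**2 + 18*y + 12.
  f_y = 2*x**2 + 2*x*y + 18*x + 8*y + 42.
Scan x_0 ∈ {−4, ..., 4}. For each x_0, f_y(x_0, y) is a polynomial in y; find its integer roots y ∈ {−4, ..., 4}, then test f_x and f at those candidates.
  x = -4: f_y(-4, y) = 2; no integer root y with |y| ≤ 4.
  x = -3: f_y(-3, y) = 2*y + 6; vanishes at y ∈ {-3}. (-3, -3): f_x = 0, f = 0 — SINGULAR.
  x = -2: f_y(-2, y) = 4*y + 14; no integer root y with |y| ≤ 4.
  x = -1: f_y(-1, y) = 6*y + 26; no integer root y with |y| ≤ 4.
  x = 0: f_y(0, y) = 8*y + 42; no integer root y with |y| ≤ 4.
  x = 1: f_y(1, y) = 10*y + 62; no integer root y with |y| ≤ 4.
  x = 2: f_y(2, y) = 12*y + 86; no integer root y with |y| ≤ 4.
  x = 3: f_y(3, y) = 14*y + 114; no integer root y with |y| ≤ 4.
  x = 4: f_y(4, y) = 16*y + 146; no integer root y with |y| ≤ 4.
Only singular point on the grid: (-3, -3).
Classify: substitute x = -3 + u, y = -3 + v and expand: f = -u**3 + 2*u**2*v - u**2 + u*v**2 + v**2.
No constant or linear terms (consistent with a singular point). Quadratic part: -u**2 + v**2. Cubic part: -u**3 + 2*u**2*v + u*v**2.
The quadratic part v**2 - u**2 = (v − u)(v + u) splits into two distinct linear factors, so there are two distinct tangent lines y − -3 = ±(x − -3) — this is a node (ordinary double point).
Classification: node.


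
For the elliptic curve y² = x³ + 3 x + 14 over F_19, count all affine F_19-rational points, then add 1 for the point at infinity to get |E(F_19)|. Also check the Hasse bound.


Affine points = {(2, 3), (2, 16), (6, 1), (6, 18), (7, 6), (7, 13), (12, 7), (12, 12), (14, 8), (14, 11), (16, 4), (16, 15), (17, 0)}; affine count = 13; |E(F_19)| = 14.

Discriminant check: Δ ∝ 4a³ + 27b² = 4·3³ + 27·14² = 4·27 + 27·196 ≡ 4 (mod 19). Nonzero ⇒ E is nonsingular.
For each x ∈ F_19, compute rhs = x³ + 3·x + 14 mod 19, then count y ∈ F_19 with y² ≡ rhs.
  x = 0: rhs = 14, matching y values: none (0 points).
  x = 1: rhs = 18, matching y values: none (0 points).
  x = 2: rhs = 9, matching y values: 3, 16 (2 points).
  x = 3: rhs = 12, matching y values: none (0 points).
  x = 4: rhs = 14, matching y values: none (0 points).
  x = 5: rhs = 2, matching y values: none (0 points).
  x = 6: rhs = 1, matching y values: 1, 18 (2 points).
  x = 7: rhs = 17, matching y values: 6, 13 (2 points).
  x = 8: rhs = 18, matching y values: none (0 points).
  x = 9: rhs = 10, matching y values: none (0 points).
  x = 10: rhs = 18, matching y values: none (0 points).
  x = 11: rhs = 10, matching y values: none (0 points).
  x = 12: rhs = 11, matching y values: 7, 12 (2 points).
  x = 13: rhs = 8, matching y values: none (0 points).
  x = 14: rhs = 7, matching y values: 8, 11 (2 points).
  x = 15: rhs = 14, matching y values: none (0 points).
  x = 16: rhs = 16, matching y values: 4, 15 (2 points).
  x = 17: rhs = 0, matching y values: 0 (1 points).
  x = 18: rhs = 10, matching y values: none (0 points).
Total affine count: 13.
Full point count |E(F_19)| = 13 + 1 = 14.
Hasse bound: |14 − (19+1)| = |-6| = 6 ≤ 2√19 ≈ 8.7178 ✓.


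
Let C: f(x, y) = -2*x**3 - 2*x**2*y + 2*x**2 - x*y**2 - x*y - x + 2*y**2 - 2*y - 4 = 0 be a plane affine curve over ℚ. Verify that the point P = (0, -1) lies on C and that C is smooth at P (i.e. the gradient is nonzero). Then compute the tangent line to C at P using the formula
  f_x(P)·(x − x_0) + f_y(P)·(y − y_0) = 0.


Tangent line at P: -x - 6*y - 6 = 0.

Step 1: f(0, -1) = 0, so P lies on C.
Step 2: partial derivatives
  f_x(x, y) = -6*x**2 - 4*x*y + 4*x - y**2 - y - 1, f_y(x, y) = -2*x**2 - 2*x*y - x + 4*y - 2.
  f_x(P) = -1, f_y(P) = -6 (gradient nonzero, so P is smooth).
Step 3: tangent line at P: -1·(x − 0) + -6·(y − -1) = 0.
Expanding: -x - 6*y - 6 = 0.


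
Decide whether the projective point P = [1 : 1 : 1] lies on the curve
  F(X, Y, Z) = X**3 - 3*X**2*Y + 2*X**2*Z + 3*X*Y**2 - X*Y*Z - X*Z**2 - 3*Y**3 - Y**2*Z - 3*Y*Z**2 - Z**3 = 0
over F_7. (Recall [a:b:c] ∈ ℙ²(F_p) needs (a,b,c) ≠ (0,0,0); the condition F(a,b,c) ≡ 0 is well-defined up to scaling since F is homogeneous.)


F(1,1,1) ≡ 0 (mod 7); P is on the curve.

Evaluate F(1, 1, 1) term-by-term (mod 7).
  X**3 ↦ 1·1·1·1 = 1
  -3*X**2*Y ↦ -3·1·1·1 = -3
  2*X**2*Z ↦ 2·1·1·1 = 2
  3*X*Y**2 ↦ 3·1·1·1 = 3
  -X*Y*Z ↦ -1·1·1·1 = -1
  -X*Z**2 ↦ -1·1·1·1 = -1
  -3*Y**3 ↦ -3·1·1·1 = -3
  -Y**2*Z ↦ -1·1·1·1 = -1
  -3*Y*Z**2 ↦ -3·1·1·1 = -3
  -Z**3 ↦ -1·1·1·1 = -1
Sum: F(1, 1, 1) = (1) + (-3) + (2) + (3) + (-1) + (-1) + (-3) + (-1) + (-3) + (-1) = -7.
Reducing mod 7: -7 ≡ 0 (mod 7).
Since F(a, b, c) ≡ 0 (mod 7), P lies on the curve.


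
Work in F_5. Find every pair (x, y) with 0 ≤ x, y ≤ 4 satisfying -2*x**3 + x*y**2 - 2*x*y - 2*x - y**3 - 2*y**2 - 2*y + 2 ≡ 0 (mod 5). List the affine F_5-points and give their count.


Affine F_5-points: {(1, 3), (2, 1), (3, 3)}; count = 3.

For each of the 25 pairs (x, y) ∈ F_5², evaluate f(x, y) mod 5. Record the zeros.
  x = 0: [0↦2, 1↦2, 2↦2, 3↦1, 4↦3]  zeros at y ∈ ∅
  x = 1: [0↦3, 1↦2, 2↦3, 3↦0, 4↦2]  zeros at y ∈ {3}
  x = 2: [0↦2, 1↦0, 2↦2, 3↦2, 4↦4]  zeros at y ∈ {1}
  x = 3: [0↦2, 1↦4, 2↦2, 3↦0, 4↦2]  zeros at y ∈ {3}
  x = 4: [0↦1, 1↦2, 2↦1, 3↦2, 4↦4]  zeros at y ∈ ∅
Collecting zeros: affine points = {(1, 3), (2, 1), (3, 3)}.
Total count |C(F_5)_aff| = 3.


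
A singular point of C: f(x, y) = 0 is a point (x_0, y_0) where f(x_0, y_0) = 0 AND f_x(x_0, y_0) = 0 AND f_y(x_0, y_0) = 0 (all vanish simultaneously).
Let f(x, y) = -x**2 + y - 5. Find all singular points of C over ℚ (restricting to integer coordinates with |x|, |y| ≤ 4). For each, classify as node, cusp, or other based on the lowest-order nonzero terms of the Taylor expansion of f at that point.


No singular points in the scanned grid; C is smooth there.

Compute partial derivatives:
  f_x = -2*x.
  f_y = 1.
f_y = 1 is a nonzero constant, so f_y never vanishes: no point (x, y) can satisfy f = f_x = f_y = 0. In particular no (x, y) ∈ {−4, ..., 4}² is singular; the curve is smooth.


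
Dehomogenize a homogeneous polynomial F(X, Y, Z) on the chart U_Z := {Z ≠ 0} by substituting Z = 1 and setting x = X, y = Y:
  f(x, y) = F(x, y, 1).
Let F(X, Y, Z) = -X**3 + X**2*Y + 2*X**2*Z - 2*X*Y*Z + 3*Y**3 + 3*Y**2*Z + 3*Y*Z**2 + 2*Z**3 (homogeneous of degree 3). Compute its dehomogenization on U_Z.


f(x, y) = -x**3 + x**2*y + 2*x**2 - 2*x*y + 3*y**3 + 3*y**2 + 3*y + 2

On U_Z we set Z = 1. Each monomial c·X^i·Y^j·Z^k in F becomes c·x^i·y^j·1^k = c·x^i·y^j.
Substituting Z = 1: F(X, Y, 1) = -x**3 + x**2*y + 2*x**2 - 2*x*y + 3*y**3 + 3*y**2 + 3*y + 2.
Note: deg(f) ≤ deg(F) = 3; strict inequality happens when F is divisible by Z (lost terms).


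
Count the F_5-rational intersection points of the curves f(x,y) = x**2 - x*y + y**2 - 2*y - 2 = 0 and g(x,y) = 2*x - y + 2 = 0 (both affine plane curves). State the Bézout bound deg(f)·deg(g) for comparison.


Common zeros: ∅; count = 0; Bézout bound = 2.

deg(f) = 2, deg(g) = 1, so Bézout bound = 2.
Scan x ∈ F_5. For each x, list the y ∈ F_5 with f(x, y) ≡ 0 and those with g(x, y) ≡ 0 (mod 5); the common zeros in that column are the intersection.
  x = 0: f ≡ 0 at y ∈ ∅; g ≡ 0 at y ∈ {2}; common: ∅.
  x = 1: f ≡ 0 at y ∈ ∅; g ≡ 0 at y ∈ {4}; common: ∅.
  x = 2: f ≡ 0 at y ∈ ∅; g ≡ 0 at y ∈ {1}; common: ∅.
  x = 3: f ≡ 0 at y ∈ ∅; g ≡ 0 at y ∈ {3}; common: ∅.
  x = 4: f ≡ 0 at y ∈ {3}; g ≡ 0 at y ∈ {0}; common: ∅.
Collecting: common zeros = ∅, so the count is 0.
Comparison with the Bézout bound: 0 ≤ 2 = deg(f)·deg(g), as expected for curves with no common component (the affine F_5-count falls short of the bound because intersections may lie at infinity, over extension fields, or carry multiplicity).


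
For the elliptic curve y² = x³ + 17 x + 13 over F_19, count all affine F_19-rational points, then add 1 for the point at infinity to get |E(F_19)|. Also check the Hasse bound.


Affine points = {(2, 6), (2, 13), (7, 0), (10, 9), (10, 10), (11, 7), (11, 12), (12, 8), (12, 11), (16, 7), (16, 12), (17, 3), (17, 16)}; affine count = 13; |E(F_19)| = 14.

Discriminant check: Δ ∝ 4a³ + 27b² = 4·17³ + 27·13² = 4·4913 + 27·169 ≡ 9 (mod 19). Nonzero ⇒ E is nonsingular.
For each x ∈ F_19, compute rhs = x³ + 17·x + 13 mod 19, then count y ∈ F_19 with y² ≡ rhs.
  x = 0: rhs = 13, matching y values: none (0 points).
  x = 1: rhs = 12, matching y values: none (0 points).
  x = 2: rhs = 17, matching y values: 6, 13 (2 points).
  x = 3: rhs = 15, matching y values: none (0 points).
  x = 4: rhs = 12, matching y values: none (0 points).
  x = 5: rhs = 14, matching y values: none (0 points).
  x = 6: rhs = 8, matching y values: none (0 points).
  x = 7: rhs = 0, matching y values: 0 (1 points).
  x = 8: rhs = 15, matching y values: none (0 points).
  x = 9: rhs = 2, matching y values: none (0 points).
  x = 10: rhs = 5, matching y values: 9, 10 (2 points).
  x = 11: rhs = 11, matching y values: 7, 12 (2 points).
  x = 12: rhs = 7, matching y values: 8, 11 (2 points).
  x = 13: rhs = 18, matching y values: none (0 points).
  x = 14: rhs = 12, matching y values: none (0 points).
  x = 15: rhs = 14, matching y values: none (0 points).
  x = 16: rhs = 11, matching y values: 7, 12 (2 points).
  x = 17: rhs = 9, matching y values: 3, 16 (2 points).
  x = 18: rhs = 14, matching y values: none (0 points).
Total affine count: 13.
Full point count |E(F_19)| = 13 + 1 = 14.
Hasse bound: |14 − (19+1)| = |-6| = 6 ≤ 2√19 ≈ 8.7178 ✓.


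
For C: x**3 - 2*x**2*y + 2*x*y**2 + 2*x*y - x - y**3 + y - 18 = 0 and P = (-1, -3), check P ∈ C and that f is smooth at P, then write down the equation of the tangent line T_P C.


Tangent line at P: 2*x - 18*y - 52 = 0.

Step 1: f(-1, -3) = 0, so P lies on C.
Step 2: partial derivatives
  f_x(x, y) = 3*x**2 - 4*x*y + 2*y**2 + 2*y - 1, f_y(x, y) = -2*x**2 + 4*x*y + 2*x - 3*y**2 + 1.
  f_x(P) = 2, f_y(P) = -18 (gradient nonzero, so P is smooth).
Step 3: tangent line at P: 2·(x − -1) + -18·(y − -3) = 0.
Expanding: 2*x - 18*y - 52 = 0.


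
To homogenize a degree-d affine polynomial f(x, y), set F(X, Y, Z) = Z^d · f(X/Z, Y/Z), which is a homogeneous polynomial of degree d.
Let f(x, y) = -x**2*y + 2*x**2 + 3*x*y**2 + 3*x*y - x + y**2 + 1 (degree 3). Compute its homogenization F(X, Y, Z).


F(X, Y, Z) = -X**2*Y + 2*X**2*Z + 3*X*Y**2 + 3*X*Y*Z - X*Z**2 + Y**2*Z + Z**3

deg(f) = 3.
Substitute x = X/Z, y = Y/Z into f, then multiply by Z^3.
  monomial -1·x^2·y^1 ↦ -1·X^2·Y^1·Z^0.
  monomial 2·x^2·y^0 ↦ 2·X^2·Y^0·Z^1.
  monomial 3·x^1·y^2 ↦ 3·X^1·Y^2·Z^0.
  monomial 3·x^1·y^1 ↦ 3·X^1·Y^1·Z^1.
  monomial -1·x^1·y^0 ↦ -1·X^1·Y^0·Z^2.
  monomial 1·x^0·y^2 ↦ 1·X^0·Y^2·Z^1.
  monomial 1·x^0·y^0 ↦ 1·X^0·Y^0·Z^3.
Collecting: F(X, Y, Z) = -X**2*Y + 2*X**2*Z + 3*X*Y**2 + 3*X*Y*Z - X*Z**2 + Y**2*Z + Z**3.


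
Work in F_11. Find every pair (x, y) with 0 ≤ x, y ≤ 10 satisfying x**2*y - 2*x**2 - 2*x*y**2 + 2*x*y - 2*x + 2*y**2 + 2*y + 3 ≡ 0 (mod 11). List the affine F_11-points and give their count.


Affine F_11-points: {(1, 9), (7, 3), (7, 7), (8, 2), (8, 7)}; count = 5.

For each of the 121 pairs (x, y) ∈ F_11², evaluate f(x, y) mod 11. Record the zeros.
  x = 0: [0↦3, 1↦7, 2↦4, 3↦5, 4↦10, 5↦8, 6↦10, 7↦5, 8↦4, 9↦7, 10↦3]  zeros at y ∈ ∅
  x = 1: [0↦10, 1↦4, 2↦9, 3↦3, 4↦8, 5↦2, 6↦7, 7↦1, 8↦6, 9↦0, 10↦5]  zeros at y ∈ {9}
  x = 2: [0↦2, 1↦10, 2↦3, 3↦3, 4↦10, 5↦2, 6↦1, 7↦7, 8↦9, 9↦7, 10↦1]  zeros at y ∈ ∅
  x = 3: [0↦1, 1↦3, 2↦8, 3↦5, 4↦5, 5↦8, 6↦3, 7↦1, 8↦2, 9↦6, 10↦2]  zeros at y ∈ ∅
  x = 4: [0↦7, 1↦5, 2↦2, 3↦9, 4↦4, 5↦9, 6↦2, 7↦5, 8↦7, 9↦8, 10↦8]  zeros at y ∈ ∅
  x = 5: [0↦9, 1↦5, 2↦7, 3↦4, 4↦7, 5↦5, 6↦9, 7↦8, 8↦2, 9↦2, 10↦8]  zeros at y ∈ ∅
  x = 6: [0↦7, 1↦3, 2↦1, 3↦1, 4↦3, 5↦7, 6↦2, 7↦10, 8↦9, 9↦10, 10↦2]  zeros at y ∈ ∅
  x = 7: [0↦1, 1↦10, 2↦6, 3↦0, 4↦3, 5↦4, 6↦3, 7↦0, 8↦6, 9↦10, 10↦1]  zeros at y ∈ {3, 7}
  x = 8: [0↦2, 1↦4, 2↦0, 3↦1, 4↦7, 5↦7, 6↦1, 7↦0, 8↦4, 9↦2, 10↦5]  zeros at y ∈ {2, 7}
  x = 9: [0↦10, 1↦7, 2↦5, 3↦4, 4↦4, 5↦5, 6↦7, 7↦10, 8↦3, 9↦8, 10↦3]  zeros at y ∈ ∅
  x = 10: [0↦3, 1↦8, 2↦10, 3↦9, 4↦5, 5↦9, 6↦10, 7↦8, 8↦3, 9↦6, 10↦6]  zeros at y ∈ ∅
Collecting zeros: affine points = {(1, 9), (7, 3), (7, 7), (8, 2), (8, 7)}.
Total count |C(F_11)_aff| = 5.


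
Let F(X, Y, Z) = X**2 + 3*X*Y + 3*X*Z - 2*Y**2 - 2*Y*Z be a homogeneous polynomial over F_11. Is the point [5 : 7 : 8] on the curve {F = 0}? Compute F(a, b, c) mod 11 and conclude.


F(5,7,8) ≡ 7 (mod 11); P is NOT on the curve.

Evaluate F(5, 7, 8) term-by-term (mod 11).
  X**2 ↦ 1·25·1·1 = 25
  3*X*Y ↦ 3·5·7·1 = 105
  3*X*Z ↦ 3·5·1·8 = 120
  -2*Y**2 ↦ -2·1·49·1 = -98
  -2*Y*Z ↦ -2·1·7·8 = -112
Sum: F(5, 7, 8) = (25) + (105) + (120) + (-98) + (-112) = 40.
Reducing mod 11: 40 ≡ 7 (mod 11).
Since F(a, b, c) ≡ 7 ≠ 0 (mod 11), P does NOT lie on the curve.


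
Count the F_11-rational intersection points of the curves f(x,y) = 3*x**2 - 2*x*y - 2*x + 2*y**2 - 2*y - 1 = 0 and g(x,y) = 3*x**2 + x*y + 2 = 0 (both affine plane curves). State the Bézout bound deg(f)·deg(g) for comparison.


Common zeros: ∅; count = 0; Bézout bound = 4.

deg(f) = 2, deg(g) = 2, so Bézout bound = 4.
Scan x ∈ F_11. For each x, list the y ∈ F_11 with f(x, y) ≡ 0 and those with g(x, y) ≡ 0 (mod 11); the common zeros in that column are the intersection.
  x = 0: f ≡ 0 at y ∈ {3, 9}; g ≡ 0 at y ∈ ∅; common: ∅.
  x = 1: f ≡ 0 at y ∈ {0, 2}; g ≡ 0 at y ∈ {6}; common: ∅.
  x = 2: f ≡ 0 at y ∈ ∅; g ≡ 0 at y ∈ {4}; common: ∅.
  x = 3: f ≡ 0 at y ∈ {6, 9}; g ≡ 0 at y ∈ {5}; common: ∅.
  x = 4: f ≡ 0 at y ∈ ∅; g ≡ 0 at y ∈ {4}; common: ∅.
  x = 5: f ≡ 0 at y ∈ ∅; g ≡ 0 at y ∈ {0}; common: ∅.
  x = 6: f ≡ 0 at y ∈ ∅; g ≡ 0 at y ∈ {0}; common: ∅.
  x = 7: f ≡ 0 at y ∈ {0, 8}; g ≡ 0 at y ∈ {7}; common: ∅.
  x = 8: f ≡ 0 at y ∈ ∅; g ≡ 0 at y ∈ {6}; common: ∅.
  x = 9: f ≡ 0 at y ∈ {4, 6}; g ≡ 0 at y ∈ {7}; common: ∅.
  x = 10: f ≡ 0 at y ∈ {3, 8}; g ≡ 0 at y ∈ {5}; common: ∅.
Collecting: common zeros = ∅, so the count is 0.
Comparison with the Bézout bound: 0 ≤ 4 = deg(f)·deg(g), as expected for curves with no common component (the affine F_11-count falls short of the bound because intersections may lie at infinity, over extension fields, or carry multiplicity).


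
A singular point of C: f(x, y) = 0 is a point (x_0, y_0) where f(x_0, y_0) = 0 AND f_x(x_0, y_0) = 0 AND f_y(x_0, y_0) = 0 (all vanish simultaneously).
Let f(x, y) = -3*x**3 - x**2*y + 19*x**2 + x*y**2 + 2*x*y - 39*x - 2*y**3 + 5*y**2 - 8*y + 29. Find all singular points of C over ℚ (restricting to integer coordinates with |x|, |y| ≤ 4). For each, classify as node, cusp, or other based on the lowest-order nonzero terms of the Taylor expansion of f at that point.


Singular points: {(2, 1)}; classification: cusp.

Compute partial derivatives:
  f_x = -9*x**2 - 2*x*y + 38*x + y**2 + 2*y - 39.
  f_y = -x**2 + 2*x*y + 2*x - 6*y**2 + 10*y - 8.
Scan x_0 ∈ {−4, ..., 4}. For each x_0, f_y(x_0, y) is a polynomial in y; find its integer roots y ∈ {−4, ..., 4}, then test f_x and f at those candidates.
  x = -4: f_y(-4, y) = -6*y**2 + 2*y - 32; no integer root y with |y| ≤ 4.
  x = -3: f_y(-3, y) = -6*y**2 + 4*y - 23; no integer root y with |y| ≤ 4.
  x = -2: f_y(-2, y) = -6*y**2 + 6*y - 16; no integer root y with |y| ≤ 4.
  x = -1: f_y(-1, y) = -6*y**2 + 8*y - 11; no integer root y with |y| ≤ 4.
  x = 0: f_y(0, y) = -6*y**2 + 10*y - 8; no integer root y with |y| ≤ 4.
  x = 1: f_y(1, y) = -6*y**2 + 12*y - 7; no integer root y with |y| ≤ 4.
  x = 2: f_y(2, y) = -6*y**2 + 14*y - 8; vanishes at y ∈ {1}. (2, 1): f_x = 0, f = 0 — SINGULAR.
  x = 3: f_y(3, y) = -6*y**2 + 16*y - 11; no integer root y with |y| ≤ 4.
  x = 4: f_y(4, y) = -6*y**2 + 18*y - 16; no integer root y with |y| ≤ 4.
Only singular point on the grid: (2, 1).
Classify: substitute x = 2 + u, y = 1 + v and expand: f = -3*u**3 - u**2*v + u*v**2 - 2*v**3 + v**2.
No constant or linear terms (consistent with a singular point). Quadratic part: v**2. Cubic part: -3*u**3 - u**2*v + u*v**2 - 2*v**3.
The quadratic part v**2 is a perfect square, so there is a single (double) tangent line v = 0, i.e. y = 1. Restricting the cubic part to that line (v = 0) leaves -3*u**3 ≠ 0, so f is not divisible by v and the branch is v² ≈ 3*u**3 to lowest order — this is a cusp.
Classification: cusp.


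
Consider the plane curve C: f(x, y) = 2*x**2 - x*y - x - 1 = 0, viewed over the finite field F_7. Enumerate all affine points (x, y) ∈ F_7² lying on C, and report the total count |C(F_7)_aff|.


Affine F_7-points: {(1, 0), (2, 6), (3, 0), (4, 5), (5, 6), (6, 5)}; count = 6.

For each of the 49 pairs (x, y) ∈ F_7², evaluate f(x, y) mod 7. Record the zeros.
  x = 0: [0↦6, 1↦6, 2↦6, 3↦6, 4↦6, 5↦6, 6↦6]  zeros at y ∈ ∅
  x = 1: [0↦0, 1↦6, 2↦5, 3↦4, 4↦3, 5↦2, 6↦1]  zeros at y ∈ {0}
  x = 2: [0↦5, 1↦3, 2↦1, 3↦6, 4↦4, 5↦2, 6↦0]  zeros at y ∈ {6}
  x = 3: [0↦0, 1↦4, 2↦1, 3↦5, 4↦2, 5↦6, 6↦3]  zeros at y ∈ {0}
  x = 4: [0↦6, 1↦2, 2↦5, 3↦1, 4↦4, 5↦0, 6↦3]  zeros at y ∈ {5}
  x = 5: [0↦2, 1↦4, 2↦6, 3↦1, 4↦3, 5↦5, 6↦0]  zeros at y ∈ {6}
  x = 6: [0↦2, 1↦3, 2↦4, 3↦5, 4↦6, 5↦0, 6↦1]  zeros at y ∈ {5}
Collecting zeros: affine points = {(1, 0), (2, 6), (3, 0), (4, 5), (5, 6), (6, 5)}.
Total count |C(F_7)_aff| = 6.


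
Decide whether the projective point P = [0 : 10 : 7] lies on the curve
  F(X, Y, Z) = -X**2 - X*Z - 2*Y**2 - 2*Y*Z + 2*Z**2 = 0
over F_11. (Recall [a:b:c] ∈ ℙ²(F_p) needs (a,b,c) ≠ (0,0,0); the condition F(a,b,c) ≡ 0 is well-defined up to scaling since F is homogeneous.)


F(0,10,7) ≡ 0 (mod 11); P is on the curve.

Evaluate F(0, 10, 7) term-by-term (mod 11).
  -X**2 ↦ -1·0·1·1 = 0
  -X*Z ↦ -1·0·1·7 = 0
  -2*Y**2 ↦ -2·1·100·1 = -200
  -2*Y*Z ↦ -2·1·10·7 = -140
  2*Z**2 ↦ 2·1·1·49 = 98
Sum: F(0, 10, 7) = (0) + (0) + (-200) + (-140) + (98) = -242.
Reducing mod 11: -242 ≡ 0 (mod 11).
Since F(a, b, c) ≡ 0 (mod 11), P lies on the curve.


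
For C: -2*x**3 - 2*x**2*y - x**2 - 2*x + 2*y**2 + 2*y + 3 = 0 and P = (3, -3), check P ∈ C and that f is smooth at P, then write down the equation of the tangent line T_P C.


Tangent line at P: -26*x - 28*y - 6 = 0.

Step 1: f(3, -3) = 0, so P lies on C.
Step 2: partial derivatives
  f_x(x, y) = -6*x**2 - 4*x*y - 2*x - 2, f_y(x, y) = -2*x**2 + 4*y + 2.
  f_x(P) = -26, f_y(P) = -28 (gradient nonzero, so P is smooth).
Step 3: tangent line at P: -26·(x − 3) + -28·(y − -3) = 0.
Expanding: -26*x - 28*y - 6 = 0.


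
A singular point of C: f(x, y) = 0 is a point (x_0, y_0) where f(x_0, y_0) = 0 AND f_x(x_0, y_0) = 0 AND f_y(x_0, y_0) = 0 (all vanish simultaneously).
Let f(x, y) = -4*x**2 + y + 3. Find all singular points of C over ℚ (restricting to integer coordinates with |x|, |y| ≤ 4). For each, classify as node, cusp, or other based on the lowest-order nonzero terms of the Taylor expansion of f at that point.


No singular points in the scanned grid; C is smooth there.

Compute partial derivatives:
  f_x = -8*x.
  f_y = 1.
f_y = 1 is a nonzero constant, so f_y never vanishes: no point (x, y) can satisfy f = f_x = f_y = 0. In particular no (x, y) ∈ {−4, ..., 4}² is singular; the curve is smooth.


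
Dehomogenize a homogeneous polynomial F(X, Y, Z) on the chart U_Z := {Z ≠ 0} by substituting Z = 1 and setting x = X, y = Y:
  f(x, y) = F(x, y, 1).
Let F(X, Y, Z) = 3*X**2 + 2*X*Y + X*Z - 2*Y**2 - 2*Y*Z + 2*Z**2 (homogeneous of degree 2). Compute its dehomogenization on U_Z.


f(x, y) = 3*x**2 + 2*x*y + x - 2*y**2 - 2*y + 2

On U_Z we set Z = 1. Each monomial c·X^i·Y^j·Z^k in F becomes c·x^i·y^j·1^k = c·x^i·y^j.
Substituting Z = 1: F(X, Y, 1) = 3*x**2 + 2*x*y + x - 2*y**2 - 2*y + 2.
Note: deg(f) ≤ deg(F) = 2; strict inequality happens when F is divisible by Z (lost terms).


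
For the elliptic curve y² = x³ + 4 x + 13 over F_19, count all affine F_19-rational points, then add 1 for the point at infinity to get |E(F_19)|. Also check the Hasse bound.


Affine points = {(4, 6), (4, 13), (5, 5), (5, 14), (6, 5), (6, 14), (7, 2), (7, 17), (8, 5), (8, 14), (11, 1), (11, 18), (13, 1), (13, 18), (14, 1), (14, 18), (15, 3), (15, 16), (17, 4), (17, 15)}; affine count = 20; |E(F_19)| = 21.

Discriminant check: Δ ∝ 4a³ + 27b² = 4·4³ + 27·13² = 4·64 + 27·169 ≡ 12 (mod 19). Nonzero ⇒ E is nonsingular.
For each x ∈ F_19, compute rhs = x³ + 4·x + 13 mod 19, then count y ∈ F_19 with y² ≡ rhs.
  x = 0: rhs = 13, matching y values: none (0 points).
  x = 1: rhs = 18, matching y values: none (0 points).
  x = 2: rhs = 10, matching y values: none (0 points).
  x = 3: rhs = 14, matching y values: none (0 points).
  x = 4: rhs = 17, matching y values: 6, 13 (2 points).
  x = 5: rhs = 6, matching y values: 5, 14 (2 points).
  x = 6: rhs = 6, matching y values: 5, 14 (2 points).
  x = 7: rhs = 4, matching y values: 2, 17 (2 points).
  x = 8: rhs = 6, matching y values: 5, 14 (2 points).
  x = 9: rhs = 18, matching y values: none (0 points).
  x = 10: rhs = 8, matching y values: none (0 points).
  x = 11: rhs = 1, matching y values: 1, 18 (2 points).
  x = 12: rhs = 3, matching y values: none (0 points).
  x = 13: rhs = 1, matching y values: 1, 18 (2 points).
  x = 14: rhs = 1, matching y values: 1, 18 (2 points).
  x = 15: rhs = 9, matching y values: 3, 16 (2 points).
  x = 16: rhs = 12, matching y values: none (0 points).
  x = 17: rhs = 16, matching y values: 4, 15 (2 points).
  x = 18: rhs = 8, matching y values: none (0 points).
Total affine count: 20.
Full point count |E(F_19)| = 20 + 1 = 21.
Hasse bound: |21 − (19+1)| = |1| = 1 ≤ 2√19 ≈ 8.7178 ✓.


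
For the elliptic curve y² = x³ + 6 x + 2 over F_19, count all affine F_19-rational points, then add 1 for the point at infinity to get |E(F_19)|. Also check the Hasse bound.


Affine points = {(1, 3), (1, 16), (3, 3), (3, 16), (5, 9), (5, 10), (6, 8), (6, 11), (7, 8), (7, 11), (8, 7), (8, 12), (9, 5), (9, 14), (10, 6), (10, 13), (12, 4), (12, 15), (13, 4), (13, 15), (15, 3), (15, 16), (17, 1), (17, 18)}; affine count = 24; |E(F_19)| = 25.

Discriminant check: Δ ∝ 4a³ + 27b² = 4·6³ + 27·2² = 4·216 + 27·4 ≡ 3 (mod 19). Nonzero ⇒ E is nonsingular.
For each x ∈ F_19, compute rhs = x³ + 6·x + 2 mod 19, then count y ∈ F_19 with y² ≡ rhs.
  x = 0: rhs = 2, matching y values: none (0 points).
  x = 1: rhs = 9, matching y values: 3, 16 (2 points).
  x = 2: rhs = 3, matching y values: none (0 points).
  x = 3: rhs = 9, matching y values: 3, 16 (2 points).
  x = 4: rhs = 14, matching y values: none (0 points).
  x = 5: rhs = 5, matching y values: 9, 10 (2 points).
  x = 6: rhs = 7, matching y values: 8, 11 (2 points).
  x = 7: rhs = 7, matching y values: 8, 11 (2 points).
  x = 8: rhs = 11, matching y values: 7, 12 (2 points).
  x = 9: rhs = 6, matching y values: 5, 14 (2 points).
  x = 10: rhs = 17, matching y values: 6, 13 (2 points).
  x = 11: rhs = 12, matching y values: none (0 points).
  x = 12: rhs = 16, matching y values: 4, 15 (2 points).
  x = 13: rhs = 16, matching y values: 4, 15 (2 points).
  x = 14: rhs = 18, matching y values: none (0 points).
  x = 15: rhs = 9, matching y values: 3, 16 (2 points).
  x = 16: rhs = 14, matching y values: none (0 points).
  x = 17: rhs = 1, matching y values: 1, 18 (2 points).
  x = 18: rhs = 14, matching y values: none (0 points).
Total affine count: 24.
Full point count |E(F_19)| = 24 + 1 = 25.
Hasse bound: |25 − (19+1)| = |5| = 5 ≤ 2√19 ≈ 8.7178 ✓.


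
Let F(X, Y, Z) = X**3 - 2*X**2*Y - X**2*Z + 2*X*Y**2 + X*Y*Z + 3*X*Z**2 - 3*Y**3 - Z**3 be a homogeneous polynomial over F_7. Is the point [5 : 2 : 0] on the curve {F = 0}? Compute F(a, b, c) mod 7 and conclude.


F(5,2,0) ≡ 6 (mod 7); P is NOT on the curve.

Evaluate F(5, 2, 0) term-by-term (mod 7).
  X**3 ↦ 1·125·1·1 = 125
  -2*X**2*Y ↦ -2·25·2·1 = -100
  -X**2*Z ↦ -1·25·1·0 = 0
  2*X*Y**2 ↦ 2·5·4·1 = 40
  X*Y*Z ↦ 1·5·2·0 = 0
  3*X*Z**2 ↦ 3·5·1·0 = 0
  -3*Y**3 ↦ -3·1·8·1 = -24
  -Z**3 ↦ -1·1·1·0 = 0
Sum: F(5, 2, 0) = (125) + (-100) + (0) + (40) + (0) + (0) + (-24) + (0) = 41.
Reducing mod 7: 41 ≡ 6 (mod 7).
Since F(a, b, c) ≡ 6 ≠ 0 (mod 7), P does NOT lie on the curve.


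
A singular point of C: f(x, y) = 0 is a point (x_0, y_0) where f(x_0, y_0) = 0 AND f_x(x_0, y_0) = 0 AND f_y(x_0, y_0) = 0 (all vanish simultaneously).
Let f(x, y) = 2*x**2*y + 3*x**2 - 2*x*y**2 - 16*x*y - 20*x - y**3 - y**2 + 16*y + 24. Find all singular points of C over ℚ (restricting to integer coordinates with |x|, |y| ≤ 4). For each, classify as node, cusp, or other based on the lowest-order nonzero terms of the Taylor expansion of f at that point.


Singular points: {(2, -2)}; classification: node.

Compute partial derivatives:
  f_x = 4*x*y + 6*x - 2*y**2 - 16*y - 20.
  f_y = 2*x**2 - 4*x*y - 16*x - 3*y**2 - 2*y + 16.
Scan x_0 ∈ {−4, ..., 4}. For each x_0, f_y(x_0, y) is a polynomial in y; find its integer roots y ∈ {−4, ..., 4}, then test f_x and f at those candidates.
  x = -4: f_y(-4, y) = -3*y**2 + 14*y + 112; no integer root y with |y| ≤ 4.
  x = -3: f_y(-3, y) = -3*y**2 + 10*y + 82; no integer root y with |y| ≤ 4.
  x = -2: f_y(-2, y) = -3*y**2 + 6*y + 56; no integer root y with |y| ≤ 4.
  x = -1: f_y(-1, y) = -3*y**2 + 2*y + 34; no integer root y with |y| ≤ 4.
  x = 0: f_y(0, y) = -3*y**2 - 2*y + 16; vanishes at y ∈ {2}. (0, 2): f_x = -60 ≠ 0.
  x = 1: f_y(1, y) = -3*y**2 - 6*y + 2; no integer root y with |y| ≤ 4.
  x = 2: f_y(2, y) = -3*y**2 - 10*y - 8; vanishes at y ∈ {-2}. (2, -2): f_x = 0, f = 0 — SINGULAR.
  x = 3: f_y(3, y) = -3*y**2 - 14*y - 14; no integer root y with |y| ≤ 4.
  x = 4: f_y(4, y) = -3*y**2 - 18*y - 16; no integer root y with |y| ≤ 4.
Only singular point on the grid: (2, -2).
Classify: substitute x = 2 + u, y = -2 + v and expand: f = 2*u**2*v - u**2 - 2*u*v**2 - v**3 + v**2.
No constant or linear terms (consistent with a singular point). Quadratic part: -u**2 + v**2. Cubic part: 2*u**2*v - 2*u*v**2 - v**3.
The quadratic part v**2 - u**2 = (v − u)(v + u) splits into two distinct linear factors, so there are two distinct tangent lines y − -2 = ±(x − 2) — this is a node (ordinary double point).
Classification: node.


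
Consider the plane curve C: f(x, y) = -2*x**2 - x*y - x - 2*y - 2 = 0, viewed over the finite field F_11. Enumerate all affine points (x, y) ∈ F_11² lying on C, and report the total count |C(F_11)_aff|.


Affine F_11-points: {(0, 10), (1, 2), (2, 8), (3, 2), (4, 1), (5, 6), (6, 1), (7, 4), (8, 6), (10, 8)}; count = 10.

For each of the 121 pairs (x, y) ∈ F_11², evaluate f(x, y) mod 11. Record the zeros.
  x = 0: [0↦9, 1↦7, 2↦5, 3↦3, 4↦1, 5↦10, 6↦8, 7↦6, 8↦4, 9↦2, 10↦0]  zeros at y ∈ {10}
  x = 1: [0↦6, 1↦3, 2↦0, 3↦8, 4↦5, 5↦2, 6↦10, 7↦7, 8↦4, 9↦1, 10↦9]  zeros at y ∈ {2}
  x = 2: [0↦10, 1↦6, 2↦2, 3↦9, 4↦5, 5↦1, 6↦8, 7↦4, 8↦0, 9↦7, 10↦3]  zeros at y ∈ {8}
  x = 3: [0↦10, 1↦5, 2↦0, 3↦6, 4↦1, 5↦7, 6↦2, 7↦8, 8↦3, 9↦9, 10↦4]  zeros at y ∈ {2}
  x = 4: [0↦6, 1↦0, 2↦5, 3↦10, 4↦4, 5↦9, 6↦3, 7↦8, 8↦2, 9↦7, 10↦1]  zeros at y ∈ {1}
  x = 5: [0↦9, 1↦2, 2↦6, 3↦10, 4↦3, 5↦7, 6↦0, 7↦4, 8↦8, 9↦1, 10↦5]  zeros at y ∈ {6}
  x = 6: [0↦8, 1↦0, 2↦3, 3↦6, 4↦9, 5↦1, 6↦4, 7↦7, 8↦10, 9↦2, 10↦5]  zeros at y ∈ {1}
  x = 7: [0↦3, 1↦5, 2↦7, 3↦9, 4↦0, 5↦2, 6↦4, 7↦6, 8↦8, 9↦10, 10↦1]  zeros at y ∈ {4}
  x = 8: [0↦5, 1↦6, 2↦7, 3↦8, 4↦9, 5↦10, 6↦0, 7↦1, 8↦2, 9↦3, 10↦4]  zeros at y ∈ {6}
  x = 9: [0↦3, 1↦3, 2↦3, 3↦3, 4↦3, 5↦3, 6↦3, 7↦3, 8↦3, 9↦3, 10↦3]  zeros at y ∈ ∅
  x = 10: [0↦8, 1↦7, 2↦6, 3↦5, 4↦4, 5↦3, 6↦2, 7↦1, 8↦0, 9↦10, 10↦9]  zeros at y ∈ {8}
Collecting zeros: affine points = {(0, 10), (1, 2), (2, 8), (3, 2), (4, 1), (5, 6), (6, 1), (7, 4), (8, 6), (10, 8)}.
Total count |C(F_11)_aff| = 10.


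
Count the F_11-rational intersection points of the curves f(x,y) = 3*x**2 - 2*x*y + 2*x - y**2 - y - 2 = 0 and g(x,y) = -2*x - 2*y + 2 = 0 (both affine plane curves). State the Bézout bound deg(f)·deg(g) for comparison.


Common zeros: ∅; count = 0; Bézout bound = 2.

deg(f) = 2, deg(g) = 1, so Bézout bound = 2.
Scan x ∈ F_11. For each x, list the y ∈ F_11 with f(x, y) ≡ 0 and those with g(x, y) ≡ 0 (mod 11); the common zeros in that column are the intersection.
  x = 0: f ≡ 0 at y ∈ {4, 6}; g ≡ 0 at y ∈ {1}; common: ∅.
  x = 1: f ≡ 0 at y ∈ ∅; g ≡ 0 at y ∈ {0}; common: ∅.
  x = 2: f ≡ 0 at y ∈ {2, 4}; g ≡ 0 at y ∈ {10}; common: ∅.
  x = 3: f ≡ 0 at y ∈ ∅; g ≡ 0 at y ∈ {9}; common: ∅.
  x = 4: f ≡ 0 at y ∈ {1}; g ≡ 0 at y ∈ {8}; common: ∅.
  x = 5: f ≡ 0 at y ∈ ∅; g ≡ 0 at y ∈ {7}; common: ∅.
  x = 6: f ≡ 0 at y ∈ {2, 7}; g ≡ 0 at y ∈ {6}; common: ∅.
  x = 7: f ≡ 0 at y ∈ {1, 6}; g ≡ 0 at y ∈ {5}; common: ∅.
  x = 8: f ≡ 0 at y ∈ ∅; g ≡ 0 at y ∈ {4}; common: ∅.
  x = 9: f ≡ 0 at y ∈ {7}; g ≡ 0 at y ∈ {3}; common: ∅.
  x = 10: f ≡ 0 at y ∈ ∅; g ≡ 0 at y ∈ {2}; common: ∅.
Collecting: common zeros = ∅, so the count is 0.
Comparison with the Bézout bound: 0 ≤ 2 = deg(f)·deg(g), as expected for curves with no common component (the affine F_11-count falls short of the bound because intersections may lie at infinity, over extension fields, or carry multiplicity).


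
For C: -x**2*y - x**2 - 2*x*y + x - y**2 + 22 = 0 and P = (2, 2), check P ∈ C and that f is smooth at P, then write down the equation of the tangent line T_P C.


Tangent line at P: -15*x - 12*y + 54 = 0.

Step 1: f(2, 2) = 0, so P lies on C.
Step 2: partial derivatives
  f_x(x, y) = -2*x*y - 2*x - 2*y + 1, f_y(x, y) = -x**2 - 2*x - 2*y.
  f_x(P) = -15, f_y(P) = -12 (gradient nonzero, so P is smooth).
Step 3: tangent line at P: -15·(x − 2) + -12·(y − 2) = 0.
Expanding: -15*x - 12*y + 54 = 0.


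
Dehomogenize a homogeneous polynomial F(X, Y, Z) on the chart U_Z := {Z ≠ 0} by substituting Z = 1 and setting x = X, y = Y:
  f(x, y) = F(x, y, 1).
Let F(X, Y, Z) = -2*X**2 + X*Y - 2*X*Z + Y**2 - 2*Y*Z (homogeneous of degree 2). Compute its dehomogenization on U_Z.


f(x, y) = -2*x**2 + x*y - 2*x + y**2 - 2*y

On U_Z we set Z = 1. Each monomial c·X^i·Y^j·Z^k in F becomes c·x^i·y^j·1^k = c·x^i·y^j.
Substituting Z = 1: F(X, Y, 1) = -2*x**2 + x*y - 2*x + y**2 - 2*y.
Note: deg(f) ≤ deg(F) = 2; strict inequality happens when F is divisible by Z (lost terms).


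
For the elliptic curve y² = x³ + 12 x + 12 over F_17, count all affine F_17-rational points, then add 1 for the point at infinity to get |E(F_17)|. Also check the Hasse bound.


Affine points = {(1, 5), (1, 12), (8, 5), (8, 12), (9, 4), (9, 13), (11, 8), (11, 9), (13, 6), (13, 11), (14, 0), (16, 4), (16, 13)}; affine count = 13; |E(F_17)| = 14.

Discriminant check: Δ ∝ 4a³ + 27b² = 4·12³ + 27·12² = 4·1728 + 27·144 ≡ 5 (mod 17). Nonzero ⇒ E is nonsingular.
For each x ∈ F_17, compute rhs = x³ + 12·x + 12 mod 17, then count y ∈ F_17 with y² ≡ rhs.
  x = 0: rhs = 12, matching y values: none (0 points).
  x = 1: rhs = 8, matching y values: 5, 12 (2 points).
  x = 2: rhs = 10, matching y values: none (0 points).
  x = 3: rhs = 7, matching y values: none (0 points).
  x = 4: rhs = 5, matching y values: none (0 points).
  x = 5: rhs = 10, matching y values: none (0 points).
  x = 6: rhs = 11, matching y values: none (0 points).
  x = 7: rhs = 14, matching y values: none (0 points).
  x = 8: rhs = 8, matching y values: 5, 12 (2 points).
  x = 9: rhs = 16, matching y values: 4, 13 (2 points).
  x = 10: rhs = 10, matching y values: none (0 points).
  x = 11: rhs = 13, matching y values: 8, 9 (2 points).
  x = 12: rhs = 14, matching y values: none (0 points).
  x = 13: rhs = 2, matching y values: 6, 11 (2 points).
  x = 14: rhs = 0, matching y values: 0 (1 points).
  x = 15: rhs = 14, matching y values: none (0 points).
  x = 16: rhs = 16, matching y values: 4, 13 (2 points).
Total affine count: 13.
Full point count |E(F_17)| = 13 + 1 = 14.
Hasse bound: |14 − (17+1)| = |-4| = 4 ≤ 2√17 ≈ 8.2462 ✓.


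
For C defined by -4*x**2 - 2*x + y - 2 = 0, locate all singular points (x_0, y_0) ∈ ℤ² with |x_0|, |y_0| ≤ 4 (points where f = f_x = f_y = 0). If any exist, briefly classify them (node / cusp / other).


No singular points in the scanned grid; C is smooth there.

Compute partial derivatives:
  f_x = -8*x - 2.
  f_y = 1.
f_y = 1 is a nonzero constant, so f_y never vanishes: no point (x, y) can satisfy f = f_x = f_y = 0. In particular no (x, y) ∈ {−4, ..., 4}² is singular; the curve is smooth.


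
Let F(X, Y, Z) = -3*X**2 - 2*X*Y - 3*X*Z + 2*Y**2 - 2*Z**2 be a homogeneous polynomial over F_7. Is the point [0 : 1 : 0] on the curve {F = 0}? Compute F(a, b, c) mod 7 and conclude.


F(0,1,0) ≡ 2 (mod 7); P is NOT on the curve.

Evaluate F(0, 1, 0) term-by-term (mod 7).
  -3*X**2 ↦ -3·0·1·1 = 0
  -2*X*Y ↦ -2·0·1·1 = 0
  -3*X*Z ↦ -3·0·1·0 = 0
  2*Y**2 ↦ 2·1·1·1 = 2
  -2*Z**2 ↦ -2·1·1·0 = 0
Sum: F(0, 1, 0) = (0) + (0) + (0) + (2) + (0) = 2.
Reducing mod 7: 2 ≡ 2 (mod 7).
Since F(a, b, c) ≡ 2 ≠ 0 (mod 7), P does NOT lie on the curve.
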